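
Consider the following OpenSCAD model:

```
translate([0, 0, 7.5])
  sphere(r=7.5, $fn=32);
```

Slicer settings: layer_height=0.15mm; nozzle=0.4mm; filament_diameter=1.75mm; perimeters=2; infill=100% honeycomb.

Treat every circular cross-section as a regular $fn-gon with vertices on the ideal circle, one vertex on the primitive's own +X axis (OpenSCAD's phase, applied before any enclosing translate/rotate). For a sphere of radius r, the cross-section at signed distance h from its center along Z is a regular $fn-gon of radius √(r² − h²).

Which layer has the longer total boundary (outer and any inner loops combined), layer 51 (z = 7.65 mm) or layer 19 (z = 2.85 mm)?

Layer 51 (z = 7.65): the sphere: section is a regular 32-gon, circumradius = √(r²−h²) = √(7.5²−0.15²) = 7.498 (perimeter = 2·32·7.498·sin(180°/32) = 47.04 mm). So its perimeter = 47.04 mm. Layer 19 (z = 2.85): the sphere: section is a regular 32-gon, circumradius = √(r²−h²) = √(7.5²−4.65²) = 5.885 (perimeter = 2·32·5.885·sin(180°/32) = 36.91 mm). So its perimeter = 36.91 mm. Layer 51 is larger (47.04 vs 36.91 mm).

layer 51 (z = 7.65 mm)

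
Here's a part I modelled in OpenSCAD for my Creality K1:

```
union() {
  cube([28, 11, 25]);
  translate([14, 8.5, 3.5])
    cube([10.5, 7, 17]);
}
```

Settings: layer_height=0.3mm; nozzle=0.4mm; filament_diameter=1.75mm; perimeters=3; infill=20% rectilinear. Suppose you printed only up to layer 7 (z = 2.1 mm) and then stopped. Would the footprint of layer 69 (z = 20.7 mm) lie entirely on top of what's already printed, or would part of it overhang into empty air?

entirely on top

Compare the two slices. At z = 2.1: the cube (footprint 28×11) is included at this height (area 308.00 mm²); the cube at (14, 8.5) is absent (z outside [3.5, 20.5]); Merging all regions: only the 28×11 cube is present, so the union is just that shape — area = 308.00 mm². At z = 20.7: the 28×11 cube contributes its full rectangle (area 308.00 mm²); the cube at (14, 8.5) is not intersected at this z (z outside [3.5, 20.5]); Taking the union: only the 28×11 cube is present, so the union is just that shape — area = 308.00 mm². Checking containment: the cross-section at z = 20.7 is a subset of the cross-section at z = 2.1.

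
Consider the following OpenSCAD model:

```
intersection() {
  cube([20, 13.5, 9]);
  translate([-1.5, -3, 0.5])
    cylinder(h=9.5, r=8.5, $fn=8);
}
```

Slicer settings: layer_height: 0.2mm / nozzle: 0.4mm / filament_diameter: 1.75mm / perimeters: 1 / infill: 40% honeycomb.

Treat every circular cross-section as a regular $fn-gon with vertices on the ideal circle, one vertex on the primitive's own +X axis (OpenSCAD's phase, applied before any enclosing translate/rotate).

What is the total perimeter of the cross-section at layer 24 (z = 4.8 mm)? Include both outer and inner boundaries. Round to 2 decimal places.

18.78 mm

At z = 4.8 mm: the cube is present — its section is the full 20×13.5 rectangle (perimeter 67.00 mm); the r=8.5 cylinder at (-1.5, -3) contributes a regular 8-gon of circumradius 8.5 (perimeter = 2·8·8.500·sin(180°/8) = 52.04 mm); Taking the intersection: the r=8.5 cylinder at (-1.5, -3) partially overlaps the 20×13.5 cube; clipping to the common part keeps 19.67 mm² — boundary = 18.78 mm. Overall, the cross-section is a single solid region. Total boundary length (outer) = 18.78 mm.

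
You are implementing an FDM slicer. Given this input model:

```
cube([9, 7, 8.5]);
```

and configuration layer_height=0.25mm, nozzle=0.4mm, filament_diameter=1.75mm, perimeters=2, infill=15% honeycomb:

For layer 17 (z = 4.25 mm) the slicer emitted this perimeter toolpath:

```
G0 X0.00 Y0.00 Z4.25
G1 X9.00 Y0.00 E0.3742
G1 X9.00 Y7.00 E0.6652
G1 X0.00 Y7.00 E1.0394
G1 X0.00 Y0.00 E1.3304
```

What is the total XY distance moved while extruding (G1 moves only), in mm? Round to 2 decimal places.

Sum the Euclidean lengths of each G1 segment: total = 32.00 mm.

32.00 mm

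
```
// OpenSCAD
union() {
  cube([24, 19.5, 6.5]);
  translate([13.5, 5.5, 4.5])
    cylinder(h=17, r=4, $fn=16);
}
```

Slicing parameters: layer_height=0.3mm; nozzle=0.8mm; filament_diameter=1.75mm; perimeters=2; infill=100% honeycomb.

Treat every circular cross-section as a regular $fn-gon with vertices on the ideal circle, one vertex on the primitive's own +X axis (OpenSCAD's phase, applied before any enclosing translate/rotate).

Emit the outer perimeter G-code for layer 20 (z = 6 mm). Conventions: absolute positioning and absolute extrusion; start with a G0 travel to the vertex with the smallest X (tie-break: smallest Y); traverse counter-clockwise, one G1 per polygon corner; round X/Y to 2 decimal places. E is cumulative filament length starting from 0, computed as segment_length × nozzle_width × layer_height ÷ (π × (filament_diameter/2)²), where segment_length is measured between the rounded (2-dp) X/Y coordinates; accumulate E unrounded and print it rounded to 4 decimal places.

At z = 6 mm: the cube is present — its section is the full 24×19.5 rectangle; the r=4 cylinder at (13.5, 5.5) gives a regular 16-gon of circumradius 4 (constant along its height); Taking the union: the r=4 cylinder at (13.5, 5.5) lies entirely inside the 24×19.5 cube, so the union is just the 24×19.5 cube — 1 connected region. The outline is a single polygon with 4 vertices. Extrusion per mm of travel: 0.8 × 0.3 / (π × 0.875²) = 0.099780. Accumulating E over each segment gives final E = 8.6809.

G0 X0.00 Y0.00 Z6.00
G1 X24.00 Y0.00 E2.3947
G1 X24.00 Y19.50 E4.3404
G1 X0.00 Y19.50 E6.7352
G1 X0.00 Y0.00 E8.6809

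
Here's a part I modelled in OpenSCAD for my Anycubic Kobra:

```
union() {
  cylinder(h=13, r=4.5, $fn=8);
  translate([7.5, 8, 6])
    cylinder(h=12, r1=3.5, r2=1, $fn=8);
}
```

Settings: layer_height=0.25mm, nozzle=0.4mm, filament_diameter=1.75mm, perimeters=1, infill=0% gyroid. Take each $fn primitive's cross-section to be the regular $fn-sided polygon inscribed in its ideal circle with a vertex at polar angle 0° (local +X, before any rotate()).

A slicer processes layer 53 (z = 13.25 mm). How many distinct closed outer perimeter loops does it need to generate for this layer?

At z = 13.25 mm: the cylinder is not intersected at this z (z outside [0, 13]); the cone at (7.5, 8) (r1=3.5→r2=1) has section circumradius 1.990 here — a regular 8-gon; Merging all regions: only the cone at (7.5, 8) is present, so the union is just that shape — 1 connected region. The result has 1 disconnected region.

1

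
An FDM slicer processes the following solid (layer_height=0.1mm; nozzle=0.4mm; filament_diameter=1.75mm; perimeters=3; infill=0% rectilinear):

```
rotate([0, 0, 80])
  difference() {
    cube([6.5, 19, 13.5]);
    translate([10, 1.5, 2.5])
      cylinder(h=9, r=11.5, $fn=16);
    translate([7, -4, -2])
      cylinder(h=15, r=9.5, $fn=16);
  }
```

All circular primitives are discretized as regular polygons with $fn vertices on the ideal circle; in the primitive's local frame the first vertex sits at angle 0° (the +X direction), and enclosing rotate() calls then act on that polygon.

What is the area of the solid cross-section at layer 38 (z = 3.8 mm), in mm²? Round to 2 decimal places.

At z = 3.8 mm: the cube is present — its section is the full 6.5×19 rectangle (area 123.50 mm²); the cylinder at (10, 1.5): section is a regular 16-gon, circumradius r=11.5 (area = (16/2)·11.500²·sin(360°/16) = 404.88 mm²); the r=9.5 cylinder at (7, -4) gives a regular 16-gon of circumradius 9.5 (constant along its height) (area = (16/2)·9.500²·sin(360°/16) = 276.30 mm²); Taking the first minus the rest: starting from the 6.5×19 cube (123.50 mm²), the r=11.5 cylinder at (10, 1.5) partially overlaps it — only the 66.97 mm² overlap (of its 404.88 mm²) is removed, clipping the outline; the r=9.5 cylinder at (7, -4) misses the remaining region (no effect) — area = 56.53 mm²; (rotated 80° about Z; rotation is an isometry so areas/perimeters/island counts are preserved). Overall, the cross-section is a single solid region. Net area = 56.53 mm².

56.53 mm²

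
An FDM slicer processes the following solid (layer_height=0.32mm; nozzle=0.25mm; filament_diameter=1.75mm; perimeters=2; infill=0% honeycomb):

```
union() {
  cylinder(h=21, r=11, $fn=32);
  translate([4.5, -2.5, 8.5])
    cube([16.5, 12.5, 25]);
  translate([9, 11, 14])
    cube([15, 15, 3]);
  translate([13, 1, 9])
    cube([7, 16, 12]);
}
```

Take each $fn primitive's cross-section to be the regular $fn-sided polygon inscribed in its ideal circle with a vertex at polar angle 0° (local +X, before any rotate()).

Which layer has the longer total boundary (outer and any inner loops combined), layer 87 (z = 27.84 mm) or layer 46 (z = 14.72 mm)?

layer 46 (z = 14.72 mm)

Layer 87 (z = 27.84): the cylinder does not reach this height (z outside [0, 21]); the cube at (4.5, -2.5) (footprint 16.5×12.5) is included at this height (perimeter 58.00 mm); the cube at (9, 11) is not intersected at this z (z outside [14, 17]); the cube at (13, 1) is absent (z outside [9, 21]); Merging all regions: only the 16.5×12.5 cube at (4.5, -2.5) is present, so the union is just that shape — boundary = 58.00 mm. So its perimeter = 58.00 mm. Layer 46 (z = 14.72): the r=11 cylinder gives a regular 32-gon of circumradius 11 (constant along its height) (perimeter = 2·32·11.000·sin(180°/32) = 69.00 mm); the cube at (4.5, -2.5) is present — its section is the full 16.5×12.5 rectangle (perimeter 58.00 mm); the cube at (9, 11) (footprint 15×15) is included at this height (perimeter 60.00 mm); the cube at (13, 1) (footprint 7×16) is included at this height (perimeter 46.00 mm); Taking the union: the regions partially overlap (shared area 167.43 mm²), so the edge portions inside another operand are dropped and the merged outline is re-measured after clipping — boundary = 141.19 mm. So its perimeter = 141.19 mm. Layer 46 is larger (141.19 vs 58.00 mm).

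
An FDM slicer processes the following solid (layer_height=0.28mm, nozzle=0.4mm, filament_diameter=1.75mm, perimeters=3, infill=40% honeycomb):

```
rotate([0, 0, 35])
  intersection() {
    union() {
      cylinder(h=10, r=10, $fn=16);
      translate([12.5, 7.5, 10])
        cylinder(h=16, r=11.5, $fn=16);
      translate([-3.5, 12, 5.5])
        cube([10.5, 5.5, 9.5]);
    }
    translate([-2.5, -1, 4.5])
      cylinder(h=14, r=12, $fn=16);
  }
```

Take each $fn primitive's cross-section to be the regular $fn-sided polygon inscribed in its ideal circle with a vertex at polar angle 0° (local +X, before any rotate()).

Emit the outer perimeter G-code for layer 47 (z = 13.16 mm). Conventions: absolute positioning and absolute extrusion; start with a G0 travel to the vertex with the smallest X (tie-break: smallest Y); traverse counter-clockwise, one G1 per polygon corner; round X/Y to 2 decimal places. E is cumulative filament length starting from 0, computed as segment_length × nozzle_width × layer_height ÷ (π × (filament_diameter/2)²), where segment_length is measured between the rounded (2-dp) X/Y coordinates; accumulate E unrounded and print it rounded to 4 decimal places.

At z = 13.16 mm: the cylinder is absent (z outside [0, 10]); the r=11.5 cylinder at (12.5, 7.5) gives a regular 16-gon of circumradius 11.5 (constant along its height); the cube at (-3.5, 12) is present — its section is the full 10.5×5.5 rectangle; Merging all regions: the regions partially overlap (shared area 16.28 mm²), so overlapping operands fuse into one piece — 1 connected region; the cylinder at (-2.5, -1): section is a regular 16-gon, circumradius r=12; After intersecting: the r=12 cylinder at (-2.5, -1) partially overlaps that combined region; clipping to the common part keeps 63.49 mm² — 1 connected region; (whole slice rotated 35° about Z — lengths, areas and connectivity unchanged). The outline is a single polygon with 10 vertices. Extrusion per mm of travel: 0.4 × 0.28 / (π × 0.875²) = 0.046564. Accumulating E over each segment gives final E = 1.5892.

G0 X-4.59 Y9.23 Z13.16
G1 X-3.48 Y6.72 E0.1278
G1 X-0.24 Y3.61 E0.3369
G1 X3.94 Y1.99 E0.5457
G1 X8.43 Y2.09 E0.7548
G1 X9.30 Y2.47 E0.7990
G1 X8.36 Y4.63 E0.9087
G1 X4.97 Y7.87 E1.1270
G1 X0.61 Y9.56 E1.3448
G1 X-4.07 Y9.46 E1.5627
G1 X-4.59 Y9.23 E1.5892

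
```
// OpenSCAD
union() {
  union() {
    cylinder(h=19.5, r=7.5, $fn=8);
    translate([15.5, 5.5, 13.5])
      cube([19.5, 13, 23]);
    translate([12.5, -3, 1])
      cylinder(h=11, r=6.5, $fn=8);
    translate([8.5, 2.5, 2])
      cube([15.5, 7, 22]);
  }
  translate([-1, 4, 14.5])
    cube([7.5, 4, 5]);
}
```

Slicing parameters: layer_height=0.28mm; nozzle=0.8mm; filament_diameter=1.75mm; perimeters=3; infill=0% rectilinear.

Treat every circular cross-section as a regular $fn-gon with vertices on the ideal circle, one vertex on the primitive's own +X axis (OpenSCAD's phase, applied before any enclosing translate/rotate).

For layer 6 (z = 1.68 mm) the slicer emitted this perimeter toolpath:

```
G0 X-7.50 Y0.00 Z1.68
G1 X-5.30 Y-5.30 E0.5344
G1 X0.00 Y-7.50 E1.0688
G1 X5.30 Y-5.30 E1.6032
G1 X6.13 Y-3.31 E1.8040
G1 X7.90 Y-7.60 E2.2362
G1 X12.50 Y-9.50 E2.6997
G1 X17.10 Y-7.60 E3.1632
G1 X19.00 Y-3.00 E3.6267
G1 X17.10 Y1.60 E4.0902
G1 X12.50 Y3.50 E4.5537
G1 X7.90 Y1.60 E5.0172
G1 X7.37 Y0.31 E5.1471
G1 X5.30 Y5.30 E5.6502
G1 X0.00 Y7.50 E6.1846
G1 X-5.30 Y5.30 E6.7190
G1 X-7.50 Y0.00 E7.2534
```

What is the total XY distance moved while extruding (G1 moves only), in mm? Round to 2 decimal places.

Sum the Euclidean lengths of each G1 segment: total = 77.89 mm.

77.89 mm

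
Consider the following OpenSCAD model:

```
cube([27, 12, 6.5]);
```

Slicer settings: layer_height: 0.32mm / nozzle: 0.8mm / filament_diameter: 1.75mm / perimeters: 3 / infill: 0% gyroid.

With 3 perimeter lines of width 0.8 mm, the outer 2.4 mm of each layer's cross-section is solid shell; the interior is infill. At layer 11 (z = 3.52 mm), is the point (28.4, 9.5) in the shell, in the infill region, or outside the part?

At z = 3.52 mm: the cube is present — its section is the full 27×12 rectangle. Overall, the cross-section is a single solid region. The nearest boundary edge runs (27.00, 0.00)→(27.00, 12.00); distance from the point to it = 1.40 mm. The point is not inside any of the regions above, so it lies outside the cross-section (1.40 mm from the nearest boundary).

outside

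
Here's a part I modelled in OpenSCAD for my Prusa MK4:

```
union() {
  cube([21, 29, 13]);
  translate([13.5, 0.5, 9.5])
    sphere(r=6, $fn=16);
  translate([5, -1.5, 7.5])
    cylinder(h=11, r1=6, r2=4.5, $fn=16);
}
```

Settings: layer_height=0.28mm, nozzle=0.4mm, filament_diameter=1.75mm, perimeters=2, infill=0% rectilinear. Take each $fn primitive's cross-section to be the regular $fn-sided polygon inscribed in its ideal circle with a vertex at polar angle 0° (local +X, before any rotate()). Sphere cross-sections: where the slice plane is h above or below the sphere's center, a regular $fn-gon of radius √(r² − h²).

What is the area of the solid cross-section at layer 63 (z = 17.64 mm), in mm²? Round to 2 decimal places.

At z = 17.64 mm: the cube does not reach this height (z outside [0, 13]); the sphere at (13.5, 0.5) is absent (|z−center|=8.140 > r=6); the cone at (5, -1.5) contributes a regular 16-gon of circumradius 4.617 (interpolated between r1=6 and r2=4.5 at t=0.922) (area = (16/2)·4.617²·sin(360°/16) = 65.27 mm²); Taking the union: only the cone at (5, -1.5) is present, so the union is just that shape — area = 65.27 mm². Overall, the cross-section is a single solid region. Net area = 65.27 mm².

65.27 mm²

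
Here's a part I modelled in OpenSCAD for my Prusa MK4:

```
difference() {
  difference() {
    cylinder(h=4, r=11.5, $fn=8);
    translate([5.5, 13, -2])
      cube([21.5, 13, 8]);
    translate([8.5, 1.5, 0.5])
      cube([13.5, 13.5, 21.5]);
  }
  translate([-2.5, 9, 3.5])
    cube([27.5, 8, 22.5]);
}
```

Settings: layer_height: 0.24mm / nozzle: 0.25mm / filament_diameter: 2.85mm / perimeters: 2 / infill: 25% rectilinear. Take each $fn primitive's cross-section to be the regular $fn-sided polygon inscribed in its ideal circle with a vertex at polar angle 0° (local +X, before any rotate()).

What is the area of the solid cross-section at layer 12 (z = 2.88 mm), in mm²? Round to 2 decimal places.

At z = 2.88 mm: the r=11.5 cylinder contributes a regular 8-gon of circumradius 11.5 (area = (8/2)·11.500²·sin(360°/8) = 374.06 mm²); the cube at (5.5, 13) (footprint 21.5×13) is included at this height (area 279.50 mm²); the cube at (8.5, 1.5) (footprint 13.5×13.5) is included at this height (area 182.25 mm²); Taking the first minus the rest: starting from the r=11.5 cylinder (374.06 mm²), the 21.5×13 cube at (5.5, 13) misses the remaining region (no effect); the 13.5×13.5 cube at (8.5, 1.5) partially overlaps it — only the 6.83 mm² overlap (of its 182.25 mm²) is removed, clipping the outline — area = 367.23 mm²; the cube at (-2.5, 9) is absent (z outside [3.5, 26]); After the difference (first − rest): none of the subtracted shapes is present at this height, so the result so far is unchanged — area = 367.23 mm². Overall, the cross-section is a single solid region. Net area = 367.23 mm².

367.23 mm²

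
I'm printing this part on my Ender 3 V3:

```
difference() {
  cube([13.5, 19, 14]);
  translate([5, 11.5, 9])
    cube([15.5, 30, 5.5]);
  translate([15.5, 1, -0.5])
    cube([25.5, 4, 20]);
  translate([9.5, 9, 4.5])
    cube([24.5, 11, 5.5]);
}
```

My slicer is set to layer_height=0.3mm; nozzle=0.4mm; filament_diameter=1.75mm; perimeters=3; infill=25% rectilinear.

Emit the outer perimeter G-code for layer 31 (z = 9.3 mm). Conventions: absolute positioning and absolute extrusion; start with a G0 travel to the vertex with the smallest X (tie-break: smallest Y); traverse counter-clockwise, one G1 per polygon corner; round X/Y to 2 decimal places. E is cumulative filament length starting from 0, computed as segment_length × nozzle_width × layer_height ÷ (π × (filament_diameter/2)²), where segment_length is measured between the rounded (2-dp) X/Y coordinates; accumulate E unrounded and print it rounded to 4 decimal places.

At z = 9.3 mm: the cube is present — its section is the full 13.5×19 rectangle; the 15.5×30 cube at (5, 11.5) contributes its full rectangle; the 25.5×4 cube at (15.5, 1) contributes its full rectangle; the cube at (9.5, 9) (footprint 24.5×11) is included at this height; Subtracting the remaining from the first: starting from the 13.5×19 cube, the 15.5×30 cube at (5, 11.5) partially overlaps it — only the 63.75 mm² overlap (of its 465.00 mm²) is removed, clipping the outline; the 25.5×4 cube at (15.5, 1) misses the remaining region (no effect); the 24.5×11 cube at (9.5, 9) partially overlaps it — only the 10.00 mm² overlap (of its 269.50 mm²) is removed, clipping the outline — 1 connected region. The outline is a single polygon with 8 vertices. Extrusion per mm of travel: 0.4 × 0.3 / (π × 0.875²) = 0.049890. Accumulating E over each segment gives final E = 3.2429.

G0 X0.00 Y0.00 Z9.30
G1 X13.50 Y0.00 E0.6735
G1 X13.50 Y9.00 E1.1225
G1 X9.50 Y9.00 E1.3221
G1 X9.50 Y11.50 E1.4468
G1 X5.00 Y11.50 E1.6713
G1 X5.00 Y19.00 E2.0455
G1 X0.00 Y19.00 E2.2949
G1 X0.00 Y0.00 E3.2429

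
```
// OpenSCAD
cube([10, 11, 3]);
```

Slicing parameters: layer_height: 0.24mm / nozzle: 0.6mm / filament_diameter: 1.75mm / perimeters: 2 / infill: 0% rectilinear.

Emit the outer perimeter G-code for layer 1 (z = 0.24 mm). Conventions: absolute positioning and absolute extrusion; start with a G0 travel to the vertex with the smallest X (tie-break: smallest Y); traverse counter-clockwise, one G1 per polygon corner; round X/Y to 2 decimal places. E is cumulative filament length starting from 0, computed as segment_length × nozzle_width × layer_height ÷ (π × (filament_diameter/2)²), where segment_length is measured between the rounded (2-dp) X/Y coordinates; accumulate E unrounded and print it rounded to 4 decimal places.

G0 X0.00 Y0.00 Z0.24
G1 X10.00 Y0.00 E0.5987
G1 X10.00 Y11.00 E1.2572
G1 X0.00 Y11.00 E1.8559
G1 X0.00 Y0.00 E2.5145

At z = 0.24 mm: the cube is present — its section is the full 10×11 rectangle. The outline is a single polygon with 4 vertices. Extrusion per mm of travel: 0.6 × 0.24 / (π × 0.875²) = 0.059868. Accumulating E over each segment gives final E = 2.5145.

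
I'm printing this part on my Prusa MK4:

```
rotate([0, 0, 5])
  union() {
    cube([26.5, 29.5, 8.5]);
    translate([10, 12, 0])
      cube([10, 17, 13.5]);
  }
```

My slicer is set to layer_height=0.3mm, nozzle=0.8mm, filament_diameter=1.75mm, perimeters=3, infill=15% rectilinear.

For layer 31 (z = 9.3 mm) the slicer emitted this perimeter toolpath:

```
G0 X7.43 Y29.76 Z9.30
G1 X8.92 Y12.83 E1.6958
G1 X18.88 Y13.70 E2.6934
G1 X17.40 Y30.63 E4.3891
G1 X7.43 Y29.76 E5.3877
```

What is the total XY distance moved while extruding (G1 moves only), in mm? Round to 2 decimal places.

54.00 mm

Sum the Euclidean lengths of each G1 segment: total = 54.00 mm.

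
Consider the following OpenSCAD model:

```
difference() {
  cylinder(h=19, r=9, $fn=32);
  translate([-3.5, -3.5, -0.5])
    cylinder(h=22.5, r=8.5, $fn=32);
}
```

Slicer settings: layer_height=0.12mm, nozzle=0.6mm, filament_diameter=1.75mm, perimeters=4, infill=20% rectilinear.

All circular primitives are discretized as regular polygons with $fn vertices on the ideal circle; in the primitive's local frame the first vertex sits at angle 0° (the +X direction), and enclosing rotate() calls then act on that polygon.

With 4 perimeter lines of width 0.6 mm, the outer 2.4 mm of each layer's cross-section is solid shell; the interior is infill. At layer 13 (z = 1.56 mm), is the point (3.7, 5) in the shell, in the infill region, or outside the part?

At z = 1.56 mm: the r=9 cylinder gives a regular 32-gon of circumradius 9 (constant along its height); the cylinder at (-3.5, -3.5): section is a regular 32-gon, circumradius r=8.5; Subtracting the remaining from the first: starting from the r=9 cylinder, the r=8.5 cylinder at (-3.5, -3.5) partially overlaps it — only the 153.56 mm² overlap (of its 225.52 mm²) is removed, clipping the outline — 1 connected region. Overall, the cross-section is a single solid region. The nearest boundary edge runs (2.51, 2.51)→(1.22, 3.57); distance from the point to it = 2.68 mm. The point is inside the cross-section and 2.68 mm from the nearest boundary — more than the 2.4 mm shell width (4 × 0.6), so it's in the infill interior.

infill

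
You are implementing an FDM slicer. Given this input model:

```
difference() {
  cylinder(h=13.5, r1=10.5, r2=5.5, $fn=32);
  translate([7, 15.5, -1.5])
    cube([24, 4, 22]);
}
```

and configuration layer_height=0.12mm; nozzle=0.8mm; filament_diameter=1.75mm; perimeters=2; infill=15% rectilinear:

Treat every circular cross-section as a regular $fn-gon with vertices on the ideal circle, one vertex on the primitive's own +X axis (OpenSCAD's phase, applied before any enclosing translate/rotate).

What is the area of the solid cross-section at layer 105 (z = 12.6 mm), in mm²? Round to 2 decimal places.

At z = 12.6 mm: the cone (r1=10.5→r2=5.5) has section circumradius 5.833 here — a regular 32-gon (area = (32/2)·5.833²·sin(360°/32) = 106.22 mm²); the cube at (7, 15.5) is present — its section is the full 24×4 rectangle (area 96.00 mm²); Taking the first minus the rest: starting from the cone (106.22 mm²), the 24×4 cube at (7, 15.5) misses the remaining region (no effect) — area = 106.22 mm². Overall, the cross-section is a single solid region. Net area = 106.22 mm².

106.22 mm²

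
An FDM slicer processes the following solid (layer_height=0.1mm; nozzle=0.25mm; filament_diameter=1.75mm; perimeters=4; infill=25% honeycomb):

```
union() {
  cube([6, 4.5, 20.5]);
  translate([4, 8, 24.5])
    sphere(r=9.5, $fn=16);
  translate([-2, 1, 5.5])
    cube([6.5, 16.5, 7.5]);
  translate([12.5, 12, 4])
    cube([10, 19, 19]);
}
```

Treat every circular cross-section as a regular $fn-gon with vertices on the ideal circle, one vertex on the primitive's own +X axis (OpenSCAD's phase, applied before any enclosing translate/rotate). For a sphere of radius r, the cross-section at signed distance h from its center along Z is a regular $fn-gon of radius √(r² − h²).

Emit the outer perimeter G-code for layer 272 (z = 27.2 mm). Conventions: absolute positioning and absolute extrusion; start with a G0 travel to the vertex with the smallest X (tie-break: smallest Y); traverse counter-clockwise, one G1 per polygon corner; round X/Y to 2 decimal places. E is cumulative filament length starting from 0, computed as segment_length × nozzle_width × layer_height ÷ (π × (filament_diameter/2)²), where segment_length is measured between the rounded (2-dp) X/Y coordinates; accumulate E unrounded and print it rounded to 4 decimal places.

At z = 27.2 mm: the cube does not reach this height (z outside [0, 20.5]); the sphere at (4, 8): section is a regular 16-gon, circumradius = √(r²−h²) = √(9.5²−2.7²) = 9.108; the cube at (-2, 1) is absent (z outside [5.5, 13]); the cube at (12.5, 12) is not intersected at this z (z outside [4, 23]); Merging all regions: only the r=9.5 sphere at (4, 8) is present, so the union is just that shape — 1 connected region. The outline is a single polygon with 16 vertices. Extrusion per mm of travel: 0.25 × 0.1 / (π × 0.875²) = 0.010394. Accumulating E over each segment gives final E = 0.5909.

G0 X-5.11 Y8.00 Z27.20
G1 X-4.41 Y4.51 E0.0370
G1 X-2.44 Y1.56 E0.0739
G1 X0.51 Y-0.41 E0.1107
G1 X4.00 Y-1.11 E0.1477
G1 X7.49 Y-0.41 E0.1847
G1 X10.44 Y1.56 E0.2216
G1 X12.41 Y4.51 E0.2585
G1 X13.11 Y8.00 E0.2955
G1 X12.41 Y11.49 E0.3325
G1 X10.44 Y14.44 E0.3693
G1 X7.49 Y16.41 E0.4062
G1 X4.00 Y17.11 E0.4432
G1 X0.51 Y16.41 E0.4802
G1 X-2.44 Y14.44 E0.5171
G1 X-4.41 Y11.49 E0.5539
G1 X-5.11 Y8.00 E0.5909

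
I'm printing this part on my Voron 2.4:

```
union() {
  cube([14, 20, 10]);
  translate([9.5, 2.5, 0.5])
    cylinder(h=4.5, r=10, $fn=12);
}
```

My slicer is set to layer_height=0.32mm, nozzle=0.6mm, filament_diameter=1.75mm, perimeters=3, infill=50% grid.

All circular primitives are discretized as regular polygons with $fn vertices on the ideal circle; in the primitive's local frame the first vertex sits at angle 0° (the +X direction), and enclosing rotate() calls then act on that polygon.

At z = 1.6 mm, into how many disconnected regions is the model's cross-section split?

At z = 1.6 mm: the cube (footprint 14×20) is included at this height; the cylinder at (9.5, 2.5): section is a regular 12-gon, circumradius r=10; Taking the union: the regions partially overlap (shared area 151.77 mm²), so overlapping operands fuse into one piece — 1 connected region. The result has 1 disconnected region.

1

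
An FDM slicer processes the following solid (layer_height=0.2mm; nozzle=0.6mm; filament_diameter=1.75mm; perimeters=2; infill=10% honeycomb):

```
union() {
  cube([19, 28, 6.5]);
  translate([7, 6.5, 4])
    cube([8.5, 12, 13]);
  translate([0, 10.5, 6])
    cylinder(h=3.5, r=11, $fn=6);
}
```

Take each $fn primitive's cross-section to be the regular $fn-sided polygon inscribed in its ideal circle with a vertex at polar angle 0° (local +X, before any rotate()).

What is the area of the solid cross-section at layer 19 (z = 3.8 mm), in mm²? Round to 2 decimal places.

532.00 mm²

At z = 3.8 mm: the 19×28 cube contributes its full rectangle (area 532.00 mm²); the cube at (7, 6.5) is not intersected at this z (z outside [4, 17]); the cylinder at (0, 10.5) does not reach this height (z outside [6, 9.5]); Taking the union: only the 19×28 cube is present, so the union is just that shape — area = 532.00 mm². Overall, the cross-section is a single solid region. Net area = 532.00 mm².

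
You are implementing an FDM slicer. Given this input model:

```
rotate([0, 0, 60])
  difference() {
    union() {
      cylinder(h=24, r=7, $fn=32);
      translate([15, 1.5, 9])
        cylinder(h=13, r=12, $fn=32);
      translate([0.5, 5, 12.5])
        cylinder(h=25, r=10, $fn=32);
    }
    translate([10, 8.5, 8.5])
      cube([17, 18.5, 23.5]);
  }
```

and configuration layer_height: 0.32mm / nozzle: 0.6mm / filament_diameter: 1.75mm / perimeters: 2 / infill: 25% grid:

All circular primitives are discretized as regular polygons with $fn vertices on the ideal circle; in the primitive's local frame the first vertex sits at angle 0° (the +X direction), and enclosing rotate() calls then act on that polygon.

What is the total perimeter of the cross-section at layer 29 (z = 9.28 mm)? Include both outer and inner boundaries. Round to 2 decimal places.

At z = 9.28 mm: the r=7 cylinder gives a regular 32-gon of circumradius 7 (constant along its height) (perimeter = 2·32·7.000·sin(180°/32) = 43.91 mm); the cylinder at (15, 1.5): section is a regular 32-gon, circumradius r=12 (perimeter = 2·32·12.000·sin(180°/32) = 75.28 mm); the cylinder at (0.5, 5) is absent (z outside [12.5, 37.5]); Taking the union: the regions partially overlap (shared area 28.78 mm²), so the edge portions inside another operand are dropped and the merged outline is re-measured after clipping — boundary = 95.46 mm; the 17×18.5 cube at (10, 8.5) contributes its full rectangle (perimeter 71.00 mm); Taking the first minus the rest: starting from that combined region, the 17×18.5 cube at (10, 8.5) partially overlaps it — only the 56.72 mm² overlap (of its 314.50 mm²) is removed, clipping the outline — boundary = 97.53 mm; (rotated 60° about Z; rotation is an isometry so areas/perimeters/island counts are preserved). Overall, the cross-section is a single solid region. Total boundary length (outer) = 97.53 mm.

97.53 mm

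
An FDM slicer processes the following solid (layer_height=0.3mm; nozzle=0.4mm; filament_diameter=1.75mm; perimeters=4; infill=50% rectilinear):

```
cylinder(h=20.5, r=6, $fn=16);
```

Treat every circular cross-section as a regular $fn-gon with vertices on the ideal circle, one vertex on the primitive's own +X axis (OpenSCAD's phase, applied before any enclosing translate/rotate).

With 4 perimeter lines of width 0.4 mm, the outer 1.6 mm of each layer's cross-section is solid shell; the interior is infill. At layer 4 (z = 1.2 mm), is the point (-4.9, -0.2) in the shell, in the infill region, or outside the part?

shell

At z = 1.2 mm: the cylinder: section is a regular 16-gon, circumradius r=6. Overall, the cross-section is a single solid region. The nearest boundary edge runs (-6.00, 0.00)→(-5.54, -2.30); distance from the point to it = 1.04 mm. The point is inside the cross-section, 1.04 mm from the nearest boundary — within the 1.6 mm shell band (4 × 0.4).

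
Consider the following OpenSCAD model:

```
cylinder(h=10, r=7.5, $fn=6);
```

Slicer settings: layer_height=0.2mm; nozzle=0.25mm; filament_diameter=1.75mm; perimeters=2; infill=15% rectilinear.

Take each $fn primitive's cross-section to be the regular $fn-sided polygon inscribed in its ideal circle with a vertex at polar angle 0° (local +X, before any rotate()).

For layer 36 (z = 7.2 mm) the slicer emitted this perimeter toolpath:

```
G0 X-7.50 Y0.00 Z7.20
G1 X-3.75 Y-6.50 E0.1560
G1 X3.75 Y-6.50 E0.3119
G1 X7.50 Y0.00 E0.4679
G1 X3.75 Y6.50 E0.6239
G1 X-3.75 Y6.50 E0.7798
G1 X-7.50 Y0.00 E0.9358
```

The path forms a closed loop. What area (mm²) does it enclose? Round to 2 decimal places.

146.25 mm²

Apply the shoelace formula to the sequence of (X, Y) vertices; enclosed area = 146.25 mm².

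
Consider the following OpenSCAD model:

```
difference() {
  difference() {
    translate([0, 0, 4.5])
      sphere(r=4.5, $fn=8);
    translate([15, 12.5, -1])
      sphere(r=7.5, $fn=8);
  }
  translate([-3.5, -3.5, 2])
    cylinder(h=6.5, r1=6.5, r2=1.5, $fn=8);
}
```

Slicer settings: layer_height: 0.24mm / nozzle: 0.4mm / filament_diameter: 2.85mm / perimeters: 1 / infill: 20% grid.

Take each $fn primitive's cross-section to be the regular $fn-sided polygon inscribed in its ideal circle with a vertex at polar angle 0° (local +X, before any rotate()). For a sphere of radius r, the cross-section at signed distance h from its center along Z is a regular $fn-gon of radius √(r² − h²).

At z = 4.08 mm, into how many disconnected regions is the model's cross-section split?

At z = 4.08 mm: the sphere: section is a regular 8-gon, circumradius = √(r²−h²) = √(4.5²−0.42²) = 4.480; the r=7.5 sphere at (15, 12.5) slices to a regular 8-gon of circumradius 5.518 (√(r²−h²) with h=5.08 from center); After the difference (first − rest): starting from the r=4.5 sphere, the r=7.5 sphere at (15, 12.5) misses the remaining region (no effect) — 1 connected region; the cone at (-3.5, -3.5) (r1=6.5→r2=1.5) has section circumradius 4.900 here — a regular 8-gon; Subtracting the remaining from the first: starting from the result so far, the cone at (-3.5, -3.5) partially overlaps it — only the 20.77 mm² overlap (of its 67.91 mm²) is removed, clipping the outline — 1 connected region. The result has 1 disconnected region.

1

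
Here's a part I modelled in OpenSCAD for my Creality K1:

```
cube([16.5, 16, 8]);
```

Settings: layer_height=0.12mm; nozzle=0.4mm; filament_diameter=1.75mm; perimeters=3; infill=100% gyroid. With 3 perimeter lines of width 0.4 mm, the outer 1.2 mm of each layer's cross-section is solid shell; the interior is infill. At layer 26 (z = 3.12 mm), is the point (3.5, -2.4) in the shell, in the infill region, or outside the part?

outside

At z = 3.12 mm: the 16.5×16 cube contributes its full rectangle. Overall, the cross-section is a single solid region. The nearest boundary edge runs (0.00, 0.00)→(16.50, 0.00); distance from the point to it = 2.40 mm. The point is not inside any of the regions above, so it lies outside the cross-section (2.40 mm from the nearest boundary).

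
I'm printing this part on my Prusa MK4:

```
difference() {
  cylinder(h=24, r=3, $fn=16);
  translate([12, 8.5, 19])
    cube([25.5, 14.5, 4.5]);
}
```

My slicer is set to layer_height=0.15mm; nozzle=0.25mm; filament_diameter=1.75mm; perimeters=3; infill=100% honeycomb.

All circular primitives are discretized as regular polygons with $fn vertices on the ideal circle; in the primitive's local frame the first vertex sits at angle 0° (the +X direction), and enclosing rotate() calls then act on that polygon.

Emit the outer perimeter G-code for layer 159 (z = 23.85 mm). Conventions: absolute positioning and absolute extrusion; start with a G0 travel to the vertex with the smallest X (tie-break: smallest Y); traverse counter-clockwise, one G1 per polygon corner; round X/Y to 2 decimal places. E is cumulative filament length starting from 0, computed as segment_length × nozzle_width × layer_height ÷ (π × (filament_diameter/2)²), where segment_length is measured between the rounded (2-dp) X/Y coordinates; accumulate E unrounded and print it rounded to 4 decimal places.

At z = 23.85 mm: the r=3 cylinder gives a regular 16-gon of circumradius 3 (constant along its height); the cube at (12, 8.5) is not intersected at this z (z outside [19, 23.5]); Taking the first minus the rest: none of the subtracted shapes is present at this height, so the r=3 cylinder is unchanged — 1 connected region. The outline is a single polygon with 16 vertices. Extrusion per mm of travel: 0.25 × 0.15 / (π × 0.875²) = 0.015591. Accumulating E over each segment gives final E = 0.2919.

G0 X-3.00 Y0.00 Z23.85
G1 X-2.77 Y-1.15 E0.0183
G1 X-2.12 Y-2.12 E0.0365
G1 X-1.15 Y-2.77 E0.0547
G1 X0.00 Y-3.00 E0.0730
G1 X1.15 Y-2.77 E0.0913
G1 X2.12 Y-2.12 E0.1095
G1 X2.77 Y-1.15 E0.1277
G1 X3.00 Y0.00 E0.1460
G1 X2.77 Y1.15 E0.1642
G1 X2.12 Y2.12 E0.1824
G1 X1.15 Y2.77 E0.2006
G1 X0.00 Y3.00 E0.2189
G1 X-1.15 Y2.77 E0.2372
G1 X-2.12 Y2.12 E0.2554
G1 X-2.77 Y1.15 E0.2736
G1 X-3.00 Y0.00 E0.2919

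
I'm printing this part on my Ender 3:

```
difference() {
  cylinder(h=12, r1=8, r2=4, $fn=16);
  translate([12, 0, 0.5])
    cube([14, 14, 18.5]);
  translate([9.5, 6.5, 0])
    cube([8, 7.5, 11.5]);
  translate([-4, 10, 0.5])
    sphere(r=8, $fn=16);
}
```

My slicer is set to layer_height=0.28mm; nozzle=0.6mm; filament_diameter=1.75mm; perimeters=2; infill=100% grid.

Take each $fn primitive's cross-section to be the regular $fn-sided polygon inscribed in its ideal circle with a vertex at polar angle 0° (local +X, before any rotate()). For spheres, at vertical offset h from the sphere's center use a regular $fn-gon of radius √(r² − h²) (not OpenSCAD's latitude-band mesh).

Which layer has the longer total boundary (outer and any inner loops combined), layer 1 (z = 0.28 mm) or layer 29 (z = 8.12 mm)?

Layer 1 (z = 0.28): the cone (r1=8→r2=4) has section circumradius 7.907 here — a regular 16-gon (perimeter = 2·16·7.907·sin(180°/16) = 49.36 mm); the cube at (12, 0) is absent (z outside [0.5, 19]); the cube at (9.5, 6.5) (footprint 8×7.5) is included at this height (perimeter 31.00 mm); the r=8 sphere at (-4, 10) contributes a regular 16-gon of circumradius √(8²−0.22²) = 7.997 (perimeter = 2·16·7.997·sin(180°/16) = 49.92 mm); Taking the first minus the rest: starting from the cone, the 8×7.5 cube at (9.5, 6.5) misses the remaining region (no effect); the r=8 sphere at (-4, 10) partially overlaps it — only the 38.97 mm² overlap (of its 195.79 mm²) is removed, clipping the outline — boundary = 49.27 mm. So its perimeter = 49.27 mm. Layer 29 (z = 8.12): the cone (r1=8→r2=4) has section circumradius 5.293 here — a regular 16-gon (perimeter = 2·16·5.293·sin(180°/16) = 33.05 mm); the cube at (12, 0) (footprint 14×14) is included at this height (perimeter 56.00 mm); the 8×7.5 cube at (9.5, 6.5) contributes its full rectangle (perimeter 31.00 mm); the sphere at (-4, 10): section is a regular 16-gon, circumradius = √(r²−h²) = √(8²−7.62²) = 2.436 (perimeter = 2·16·2.436·sin(180°/16) = 15.21 mm); Subtracting the remaining from the first: starting from the cone, the 14×14 cube at (12, 0) misses the remaining region (no effect); the 8×7.5 cube at (9.5, 6.5) misses the remaining region (no effect); the r=8 sphere at (-4, 10) misses the remaining region (no effect) — boundary = 33.05 mm. So its perimeter = 33.05 mm. Layer 1 is larger (49.27 vs 33.05 mm).

layer 1 (z = 0.28 mm)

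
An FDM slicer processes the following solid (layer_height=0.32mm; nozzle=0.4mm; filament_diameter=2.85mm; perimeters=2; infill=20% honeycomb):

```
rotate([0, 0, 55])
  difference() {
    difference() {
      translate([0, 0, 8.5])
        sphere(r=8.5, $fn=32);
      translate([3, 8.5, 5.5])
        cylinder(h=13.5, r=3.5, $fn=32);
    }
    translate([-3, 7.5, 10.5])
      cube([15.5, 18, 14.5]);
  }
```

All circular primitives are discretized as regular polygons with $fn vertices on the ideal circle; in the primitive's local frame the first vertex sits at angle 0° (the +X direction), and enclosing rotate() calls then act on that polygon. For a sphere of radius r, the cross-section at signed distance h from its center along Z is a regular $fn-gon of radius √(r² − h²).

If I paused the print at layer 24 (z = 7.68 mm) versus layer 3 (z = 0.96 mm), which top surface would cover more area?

layer 24 (z = 7.68 mm)

Layer 24 (z = 7.68): the r=8.5 sphere slices to a regular 32-gon of circumradius 8.460 (√(r²−h²) with h=0.82 from center) (area = (32/2)·8.460²·sin(360°/32) = 223.43 mm²); the r=3.5 cylinder at (3, 8.5) contributes a regular 32-gon of circumradius 3.5 (area = (32/2)·3.500²·sin(360°/32) = 38.24 mm²); Subtracting the remaining from the first: starting from the r=8.5 sphere (223.43 mm²), the r=3.5 cylinder at (3, 8.5) partially overlaps it — only the 13.55 mm² overlap (of its 38.24 mm²) is removed, clipping the outline — area = 209.88 mm²; the cube at (-3, 7.5) is absent (z outside [10.5, 25]); After the difference (first − rest): none of the subtracted shapes is present at this height, so the result so far is unchanged — area = 209.88 mm²; (whole slice rotated 55° about Z — lengths, areas and connectivity unchanged). So its area = 209.88 mm². Layer 3 (z = 0.96): the sphere: section is a regular 32-gon, circumradius = √(r²−h²) = √(8.5²−7.54²) = 3.924 (area = (32/2)·3.924²·sin(360°/32) = 48.07 mm²); the cylinder at (3, 8.5) is not intersected at this z (z outside [5.5, 19]); Taking the first minus the rest: none of the subtracted shapes is present at this height, so the r=8.5 sphere is unchanged — area = 48.07 mm²; the cube at (-3, 7.5) is absent (z outside [10.5, 25]); After the difference (first − rest): none of the subtracted shapes is present at this height, so that combined region is unchanged — area = 48.07 mm²; (rotated 55° about Z; rotation is an isometry so areas/perimeters/island counts are preserved). So its area = 48.07 mm². Layer 24 is larger (209.88 vs 48.07 mm²).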